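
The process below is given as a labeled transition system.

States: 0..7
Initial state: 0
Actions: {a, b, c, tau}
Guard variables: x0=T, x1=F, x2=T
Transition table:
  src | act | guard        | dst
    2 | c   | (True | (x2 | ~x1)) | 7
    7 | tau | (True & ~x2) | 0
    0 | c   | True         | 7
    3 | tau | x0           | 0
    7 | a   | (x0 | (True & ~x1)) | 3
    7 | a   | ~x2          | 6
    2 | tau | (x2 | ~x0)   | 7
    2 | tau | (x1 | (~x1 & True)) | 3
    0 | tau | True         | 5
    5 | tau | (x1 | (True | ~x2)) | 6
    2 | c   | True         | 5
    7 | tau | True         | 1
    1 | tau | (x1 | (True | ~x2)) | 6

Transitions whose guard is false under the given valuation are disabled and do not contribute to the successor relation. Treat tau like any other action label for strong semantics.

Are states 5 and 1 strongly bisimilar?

Bisimulation quotient by refinement:
  P[0] = {{0,1,2,3,4,5,6,7}}
  P[1] = {{0,2},{1,3,5},{4,6},{7}}
  P[2] = {{0},{1,5},{2},{3},{4,6},{7}}
Fixed point at round 3; 6 class(es).
class of 5: {1,5}; class of 1: {1,5}

Answer: BISIMILAR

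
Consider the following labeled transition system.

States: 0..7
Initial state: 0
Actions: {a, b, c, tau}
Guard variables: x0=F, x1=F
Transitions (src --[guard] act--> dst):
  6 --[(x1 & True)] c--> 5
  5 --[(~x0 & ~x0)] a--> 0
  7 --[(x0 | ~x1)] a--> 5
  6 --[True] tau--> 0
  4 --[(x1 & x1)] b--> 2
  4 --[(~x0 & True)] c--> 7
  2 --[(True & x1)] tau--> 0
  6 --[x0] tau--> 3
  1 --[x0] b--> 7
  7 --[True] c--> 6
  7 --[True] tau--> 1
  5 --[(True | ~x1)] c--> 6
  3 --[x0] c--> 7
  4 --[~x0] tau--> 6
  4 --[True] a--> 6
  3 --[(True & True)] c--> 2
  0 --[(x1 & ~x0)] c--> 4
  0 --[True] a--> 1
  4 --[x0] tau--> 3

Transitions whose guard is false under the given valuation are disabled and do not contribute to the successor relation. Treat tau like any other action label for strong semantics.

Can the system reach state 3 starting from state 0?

Answer: UNREACHABLE

Working:
After dropping false guards: 11 live edges.
L0 = {0}
L1 = {1}  now seen {0,1}
Reachable = {0,1}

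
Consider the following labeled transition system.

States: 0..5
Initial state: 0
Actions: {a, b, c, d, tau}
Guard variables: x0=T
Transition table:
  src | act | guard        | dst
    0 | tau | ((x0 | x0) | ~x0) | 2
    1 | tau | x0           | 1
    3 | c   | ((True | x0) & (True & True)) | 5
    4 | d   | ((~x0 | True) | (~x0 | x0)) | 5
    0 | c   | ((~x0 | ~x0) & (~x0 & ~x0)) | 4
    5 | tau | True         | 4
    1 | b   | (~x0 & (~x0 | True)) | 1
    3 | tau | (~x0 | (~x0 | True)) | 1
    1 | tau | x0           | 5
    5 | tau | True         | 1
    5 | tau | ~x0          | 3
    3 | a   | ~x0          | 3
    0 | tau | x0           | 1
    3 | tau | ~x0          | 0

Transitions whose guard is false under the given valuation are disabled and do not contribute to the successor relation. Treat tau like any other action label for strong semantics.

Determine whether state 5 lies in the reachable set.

Answer: REACHABLE

Trace:
9 transition(s) survive guard evaluation.
L0 = {0}
L1 = {1,2}  cumulative {0,1,2}
L2 = {5}  cumulative {0,1,2,5}
L3 = {4}  cumulative {0,1,2,4,5}
Reach set: {0,1,2,4,5}
trace reaching 5: tau·tau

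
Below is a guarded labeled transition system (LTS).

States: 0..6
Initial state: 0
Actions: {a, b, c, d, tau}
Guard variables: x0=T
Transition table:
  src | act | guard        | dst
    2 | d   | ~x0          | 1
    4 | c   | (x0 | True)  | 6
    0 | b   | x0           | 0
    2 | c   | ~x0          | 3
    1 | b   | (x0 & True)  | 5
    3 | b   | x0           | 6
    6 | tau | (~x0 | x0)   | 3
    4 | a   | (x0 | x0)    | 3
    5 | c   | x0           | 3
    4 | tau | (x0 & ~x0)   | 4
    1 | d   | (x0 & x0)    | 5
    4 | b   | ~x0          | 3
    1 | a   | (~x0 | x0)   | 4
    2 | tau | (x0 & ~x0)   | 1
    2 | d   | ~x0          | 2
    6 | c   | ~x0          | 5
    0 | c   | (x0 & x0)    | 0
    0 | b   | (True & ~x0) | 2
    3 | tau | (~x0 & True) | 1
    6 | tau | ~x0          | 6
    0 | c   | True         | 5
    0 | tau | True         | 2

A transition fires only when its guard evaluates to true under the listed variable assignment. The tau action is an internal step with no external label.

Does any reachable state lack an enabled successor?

Answer: DEADLOCK at state 2

Analysis:
R = {0,2,3,5,6}
  0: b→0  c→0  c→5  tau→2  [deg 4]
  2: ∅  [STUCK]
  3: b→6  [deg 1]
  5: c→3  [deg 1]
  6: tau→3  [deg 1]
trace reaching 2: tau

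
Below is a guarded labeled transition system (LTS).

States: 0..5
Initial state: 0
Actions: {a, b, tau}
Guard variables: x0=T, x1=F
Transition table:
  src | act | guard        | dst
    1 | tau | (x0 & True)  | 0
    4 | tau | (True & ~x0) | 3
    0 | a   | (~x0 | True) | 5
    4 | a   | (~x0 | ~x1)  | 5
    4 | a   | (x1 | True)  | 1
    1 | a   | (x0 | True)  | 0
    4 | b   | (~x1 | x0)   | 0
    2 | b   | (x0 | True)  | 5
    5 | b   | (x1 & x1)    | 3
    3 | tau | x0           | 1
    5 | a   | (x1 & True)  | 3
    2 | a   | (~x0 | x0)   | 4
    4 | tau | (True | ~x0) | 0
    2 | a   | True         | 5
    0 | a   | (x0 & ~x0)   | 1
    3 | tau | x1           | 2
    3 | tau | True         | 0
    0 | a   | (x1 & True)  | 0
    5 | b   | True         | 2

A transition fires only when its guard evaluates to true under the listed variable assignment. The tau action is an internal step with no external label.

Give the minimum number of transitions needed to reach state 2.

Answer: 2

Working:
Layered search for 2:
  L0 = {0}
  L1 = {5}
  L2 = {2}
depth(2)=2, e.g. a·b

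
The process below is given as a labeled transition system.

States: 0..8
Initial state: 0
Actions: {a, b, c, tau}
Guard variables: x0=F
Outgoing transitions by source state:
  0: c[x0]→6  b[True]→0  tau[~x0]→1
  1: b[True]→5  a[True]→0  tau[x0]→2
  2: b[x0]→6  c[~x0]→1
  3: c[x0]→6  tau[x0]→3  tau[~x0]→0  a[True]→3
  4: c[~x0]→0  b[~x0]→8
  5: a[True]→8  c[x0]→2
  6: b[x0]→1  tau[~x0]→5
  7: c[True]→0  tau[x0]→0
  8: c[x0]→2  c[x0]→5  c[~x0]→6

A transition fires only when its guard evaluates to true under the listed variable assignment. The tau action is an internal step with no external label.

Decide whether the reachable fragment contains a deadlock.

Answer: DEADLOCK-FREE

Trace:
Reachable = {0,1,5,6,8}
  0: b→0  tau→1  [2 out]
  1: a→0  b→5  [2 out]
  5: a→8  [1 out]
  6: tau→5  [1 out]
  8: c→6  [1 out]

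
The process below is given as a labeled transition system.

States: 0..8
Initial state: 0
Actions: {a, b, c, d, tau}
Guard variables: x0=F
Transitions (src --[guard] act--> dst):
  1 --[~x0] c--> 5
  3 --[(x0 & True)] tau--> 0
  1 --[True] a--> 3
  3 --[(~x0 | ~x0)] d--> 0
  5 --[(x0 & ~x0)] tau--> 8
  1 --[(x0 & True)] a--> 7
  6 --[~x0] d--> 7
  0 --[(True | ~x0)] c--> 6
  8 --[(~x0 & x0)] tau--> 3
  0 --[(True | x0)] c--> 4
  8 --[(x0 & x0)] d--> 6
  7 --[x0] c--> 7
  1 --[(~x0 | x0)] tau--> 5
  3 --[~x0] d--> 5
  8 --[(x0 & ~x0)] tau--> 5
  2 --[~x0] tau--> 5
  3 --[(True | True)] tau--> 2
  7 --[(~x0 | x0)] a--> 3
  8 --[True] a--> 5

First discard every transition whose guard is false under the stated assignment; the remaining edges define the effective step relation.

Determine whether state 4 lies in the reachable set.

Answer: REACHABLE

Working:
Guard filter leaves 12 enabled edge(s).
Layer 0: {0}
Layer 1: {4,6}  now seen {0,4,6}
Layer 2: {7}  now seen {0,4,6,7}
Layer 3: {3}  now seen {0,3,4,6,7}
Layer 4: {2,5}  now seen {0,2,3,4,5,6,7}
R = {0,2,3,4,5,6,7}
witness 4: c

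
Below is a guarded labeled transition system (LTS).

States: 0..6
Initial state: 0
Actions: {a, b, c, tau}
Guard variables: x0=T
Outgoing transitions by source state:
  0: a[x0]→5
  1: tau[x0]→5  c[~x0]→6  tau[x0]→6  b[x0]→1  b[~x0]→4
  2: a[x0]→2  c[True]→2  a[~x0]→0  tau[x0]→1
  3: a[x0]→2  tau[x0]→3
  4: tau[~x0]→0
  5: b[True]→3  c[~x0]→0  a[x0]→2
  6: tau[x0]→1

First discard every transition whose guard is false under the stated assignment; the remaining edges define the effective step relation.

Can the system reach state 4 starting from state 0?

Answer: UNREACHABLE

Analysis:
Guard filter leaves 12 enabled edge(s).
L0 = {0}
L1 = {5}  total {0,5}
L2 = {2,3}  total {0,2,3,5}
L3 = {1}  total {0,1,2,3,5}
L4 = {6}  total {0,1,2,3,5,6}
R = {0,1,2,3,5,6}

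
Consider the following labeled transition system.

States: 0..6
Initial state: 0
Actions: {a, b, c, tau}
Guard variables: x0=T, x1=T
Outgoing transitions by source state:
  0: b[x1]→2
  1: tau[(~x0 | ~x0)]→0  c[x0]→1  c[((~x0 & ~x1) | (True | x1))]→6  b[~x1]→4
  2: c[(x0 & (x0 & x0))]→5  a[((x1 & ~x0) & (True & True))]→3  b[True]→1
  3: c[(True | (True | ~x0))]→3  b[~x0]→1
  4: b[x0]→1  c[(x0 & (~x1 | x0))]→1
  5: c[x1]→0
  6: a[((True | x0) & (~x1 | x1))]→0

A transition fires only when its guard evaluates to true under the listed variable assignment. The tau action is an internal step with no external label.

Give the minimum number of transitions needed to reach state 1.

Breadth-first toward 1:
  Layer 0: {0}
  Layer 1: {2}
  Layer 2: {1,5}
1 enters at depth 2; path b·b

Answer: 2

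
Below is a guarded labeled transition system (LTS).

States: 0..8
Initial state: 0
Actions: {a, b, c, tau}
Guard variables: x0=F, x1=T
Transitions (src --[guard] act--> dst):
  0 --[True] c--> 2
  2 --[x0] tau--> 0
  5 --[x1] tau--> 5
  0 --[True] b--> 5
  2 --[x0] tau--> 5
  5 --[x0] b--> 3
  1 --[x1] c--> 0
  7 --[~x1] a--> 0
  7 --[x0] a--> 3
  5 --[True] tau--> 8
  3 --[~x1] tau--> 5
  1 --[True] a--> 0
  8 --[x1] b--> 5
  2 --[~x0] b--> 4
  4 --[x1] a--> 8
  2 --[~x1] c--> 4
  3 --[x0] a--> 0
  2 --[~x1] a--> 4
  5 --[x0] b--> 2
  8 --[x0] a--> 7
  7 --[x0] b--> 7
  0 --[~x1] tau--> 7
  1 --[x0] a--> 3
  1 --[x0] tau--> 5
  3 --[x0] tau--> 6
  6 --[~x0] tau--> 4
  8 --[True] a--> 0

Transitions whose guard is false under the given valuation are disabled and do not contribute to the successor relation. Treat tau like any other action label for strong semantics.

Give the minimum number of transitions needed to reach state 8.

Answer: 2

Trace:
BFS to 8:
  L0 = {0}
  L1 = {2,5}
  L2 = {4,8}
8 enters at depth 2; path b·tau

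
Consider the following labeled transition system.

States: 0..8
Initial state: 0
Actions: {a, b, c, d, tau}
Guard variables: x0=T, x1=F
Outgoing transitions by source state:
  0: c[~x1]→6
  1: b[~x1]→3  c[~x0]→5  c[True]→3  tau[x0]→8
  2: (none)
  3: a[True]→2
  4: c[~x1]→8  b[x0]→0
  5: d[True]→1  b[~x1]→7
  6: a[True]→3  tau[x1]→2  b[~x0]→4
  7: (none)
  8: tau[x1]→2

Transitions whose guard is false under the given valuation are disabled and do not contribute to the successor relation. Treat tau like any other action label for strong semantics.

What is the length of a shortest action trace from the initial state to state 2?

BFS to 2:
  L0 = {0}
  L1 = {6}
  L2 = {3}
  L3 = {2}
depth(2)=3, e.g. c·a·a

Answer: 3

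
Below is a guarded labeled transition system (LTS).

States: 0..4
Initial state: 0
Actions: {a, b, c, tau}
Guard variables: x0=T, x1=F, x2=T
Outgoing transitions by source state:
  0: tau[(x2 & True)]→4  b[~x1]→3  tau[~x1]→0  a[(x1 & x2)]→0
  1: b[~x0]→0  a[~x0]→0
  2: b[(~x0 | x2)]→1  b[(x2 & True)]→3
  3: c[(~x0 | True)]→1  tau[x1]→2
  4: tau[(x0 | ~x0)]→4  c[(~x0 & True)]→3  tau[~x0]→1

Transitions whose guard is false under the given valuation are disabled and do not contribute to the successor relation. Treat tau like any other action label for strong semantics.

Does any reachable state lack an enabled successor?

Answer: DEADLOCK at state 1

Working:
R = {0,1,3,4}
  0: b→3  tau→0  tau→4  [deg 3]
  1: ∅  [no exit]
  3: c→1  [deg 1]
  4: tau→4  [deg 1]
Path to 1: b·c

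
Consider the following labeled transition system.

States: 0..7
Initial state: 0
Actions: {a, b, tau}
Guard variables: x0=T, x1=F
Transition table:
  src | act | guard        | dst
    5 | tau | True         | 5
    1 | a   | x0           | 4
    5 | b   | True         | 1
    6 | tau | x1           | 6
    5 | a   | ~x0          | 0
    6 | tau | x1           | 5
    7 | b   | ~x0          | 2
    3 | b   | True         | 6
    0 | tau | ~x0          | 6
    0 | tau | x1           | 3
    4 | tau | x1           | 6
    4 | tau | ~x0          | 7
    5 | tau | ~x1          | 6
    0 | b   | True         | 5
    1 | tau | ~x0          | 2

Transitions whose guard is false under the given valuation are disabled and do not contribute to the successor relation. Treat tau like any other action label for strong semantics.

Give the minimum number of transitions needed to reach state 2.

Answer: UNREACHABLE

Trace:
Breadth-first toward 2:
  depth 0: {0}
  depth 1: {5}
  depth 2: {1,6}
  depth 3: {4}
2 never appears.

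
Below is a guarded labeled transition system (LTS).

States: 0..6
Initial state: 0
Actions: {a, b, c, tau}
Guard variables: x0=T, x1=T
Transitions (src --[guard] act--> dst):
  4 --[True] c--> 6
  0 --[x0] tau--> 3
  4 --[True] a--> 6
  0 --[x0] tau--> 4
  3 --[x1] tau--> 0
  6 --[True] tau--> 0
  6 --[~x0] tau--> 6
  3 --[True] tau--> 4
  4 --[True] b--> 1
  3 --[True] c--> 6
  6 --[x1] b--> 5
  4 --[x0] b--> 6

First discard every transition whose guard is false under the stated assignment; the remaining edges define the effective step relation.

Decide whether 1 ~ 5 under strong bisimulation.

Compute ~ classes (split until stable):
  π0 = {{0,1,2,3,4,5,6}}
  π1 = {{0},{1,2,5},{3},{4},{6}}
Fixed point at round 2; 5 class(es).
class of 1: {1,2,5}; class of 5: {1,2,5}

Answer: BISIMILAR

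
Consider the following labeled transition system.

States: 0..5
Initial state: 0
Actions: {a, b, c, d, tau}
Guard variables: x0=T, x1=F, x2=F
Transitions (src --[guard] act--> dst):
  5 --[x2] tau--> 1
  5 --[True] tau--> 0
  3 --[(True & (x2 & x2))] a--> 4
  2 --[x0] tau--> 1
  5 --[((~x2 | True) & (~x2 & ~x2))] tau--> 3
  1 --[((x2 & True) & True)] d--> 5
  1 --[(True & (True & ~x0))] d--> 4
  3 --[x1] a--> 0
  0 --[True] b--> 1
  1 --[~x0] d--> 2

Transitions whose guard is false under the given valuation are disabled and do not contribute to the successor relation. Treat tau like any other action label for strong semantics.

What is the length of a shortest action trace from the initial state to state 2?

Answer: UNREACHABLE

Analysis:
Layered search for 2:
  L0 = {0}
  L1 = {1}
2 never appears.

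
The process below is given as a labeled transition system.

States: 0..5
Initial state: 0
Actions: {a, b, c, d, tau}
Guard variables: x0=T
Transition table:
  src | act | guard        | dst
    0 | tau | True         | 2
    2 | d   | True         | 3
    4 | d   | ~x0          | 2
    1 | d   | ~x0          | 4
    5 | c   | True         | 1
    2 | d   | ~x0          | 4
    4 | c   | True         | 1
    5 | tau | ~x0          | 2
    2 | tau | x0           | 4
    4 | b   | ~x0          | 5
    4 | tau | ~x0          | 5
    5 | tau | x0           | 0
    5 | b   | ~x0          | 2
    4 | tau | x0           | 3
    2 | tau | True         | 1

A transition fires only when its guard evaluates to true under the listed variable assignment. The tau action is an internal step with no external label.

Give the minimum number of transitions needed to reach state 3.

BFS to 3:
  Layer 0: {0}
  Layer 1: {2}
  Layer 2: {1,3,4}
first hit 3 at d=2 via tau·d

Answer: 2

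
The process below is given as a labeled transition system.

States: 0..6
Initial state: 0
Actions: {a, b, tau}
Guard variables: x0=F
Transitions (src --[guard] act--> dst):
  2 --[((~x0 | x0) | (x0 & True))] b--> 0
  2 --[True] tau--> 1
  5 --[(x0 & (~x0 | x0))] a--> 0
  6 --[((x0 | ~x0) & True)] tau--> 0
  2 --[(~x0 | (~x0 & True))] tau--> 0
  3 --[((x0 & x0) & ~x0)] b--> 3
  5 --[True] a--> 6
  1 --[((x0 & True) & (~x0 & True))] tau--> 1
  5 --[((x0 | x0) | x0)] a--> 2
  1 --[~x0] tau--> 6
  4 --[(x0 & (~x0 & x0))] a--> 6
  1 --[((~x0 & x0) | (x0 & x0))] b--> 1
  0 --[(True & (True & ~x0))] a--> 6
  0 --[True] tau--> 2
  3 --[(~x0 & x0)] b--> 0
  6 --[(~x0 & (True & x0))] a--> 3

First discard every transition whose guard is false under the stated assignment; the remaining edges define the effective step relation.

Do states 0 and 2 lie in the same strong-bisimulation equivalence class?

Answer: NOT BISIMILAR

Analysis:
Refine partition for ~:
  round 0: {{0,1,2,3,4,5,6}}
  round 1: {{0},{1,6},{2},{3,4},{5}}
  round 2: {{0},{1},{2},{3,4},{5},{6}}
Fixed point at round 3; 6 class(es).
class of 0: {0}; class of 2: {2}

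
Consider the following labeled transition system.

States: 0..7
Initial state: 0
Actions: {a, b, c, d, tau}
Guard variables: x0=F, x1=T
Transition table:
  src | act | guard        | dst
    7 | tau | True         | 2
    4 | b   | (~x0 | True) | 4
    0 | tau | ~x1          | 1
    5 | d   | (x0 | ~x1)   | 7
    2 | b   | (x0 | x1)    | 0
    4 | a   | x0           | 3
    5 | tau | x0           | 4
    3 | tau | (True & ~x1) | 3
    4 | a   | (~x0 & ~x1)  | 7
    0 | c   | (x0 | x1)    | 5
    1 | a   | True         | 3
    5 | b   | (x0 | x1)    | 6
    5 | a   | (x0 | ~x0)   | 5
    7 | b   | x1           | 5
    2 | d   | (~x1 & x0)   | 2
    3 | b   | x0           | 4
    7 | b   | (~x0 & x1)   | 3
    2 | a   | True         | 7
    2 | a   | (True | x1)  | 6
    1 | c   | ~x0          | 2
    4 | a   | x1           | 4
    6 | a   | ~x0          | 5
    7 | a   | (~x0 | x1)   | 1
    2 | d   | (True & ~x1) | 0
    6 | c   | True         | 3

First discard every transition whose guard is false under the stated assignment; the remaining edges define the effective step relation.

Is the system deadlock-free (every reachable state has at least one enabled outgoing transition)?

R = {0,3,5,6}
  0: c→5  [1 exit(s)]
  3: ∅  [STUCK]
  5: a→5  b→6  [2 exit(s)]
  6: a→5  c→3  [2 exit(s)]
Path to 3: c·b·c

Answer: DEADLOCK at state 3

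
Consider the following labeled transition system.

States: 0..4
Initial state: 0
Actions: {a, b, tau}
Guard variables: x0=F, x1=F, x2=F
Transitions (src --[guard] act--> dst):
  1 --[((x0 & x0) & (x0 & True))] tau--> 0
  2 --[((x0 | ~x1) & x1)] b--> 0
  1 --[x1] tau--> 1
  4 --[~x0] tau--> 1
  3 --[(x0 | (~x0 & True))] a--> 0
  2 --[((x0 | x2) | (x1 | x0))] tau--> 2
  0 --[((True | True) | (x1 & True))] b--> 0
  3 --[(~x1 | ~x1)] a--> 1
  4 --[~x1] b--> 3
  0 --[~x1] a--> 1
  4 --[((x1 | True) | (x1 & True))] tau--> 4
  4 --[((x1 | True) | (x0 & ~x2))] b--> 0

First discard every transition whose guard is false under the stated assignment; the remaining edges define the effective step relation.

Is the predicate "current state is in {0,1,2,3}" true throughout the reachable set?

Safe = {0,1,2,3}
Reachable = {0,1}
  0: ok
  1: ok

Answer: INVARIANT HOLDS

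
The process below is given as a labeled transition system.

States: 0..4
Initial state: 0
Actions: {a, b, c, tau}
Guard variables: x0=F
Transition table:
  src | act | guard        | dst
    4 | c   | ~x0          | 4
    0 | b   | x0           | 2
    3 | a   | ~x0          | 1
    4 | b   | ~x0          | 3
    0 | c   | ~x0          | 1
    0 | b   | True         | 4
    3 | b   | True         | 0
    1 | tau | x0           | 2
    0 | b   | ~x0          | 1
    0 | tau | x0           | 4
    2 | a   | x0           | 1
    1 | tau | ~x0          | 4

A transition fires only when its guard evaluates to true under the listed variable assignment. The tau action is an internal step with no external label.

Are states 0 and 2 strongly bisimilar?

Answer: NOT BISIMILAR

Analysis:
Compute ~ classes (split until stable):
  π0 = {{0,1,2,3,4}}
  π1 = {{0,4},{1},{2},{3}}
  π2 = {{0},{1},{2},{3},{4}}
Fixed point at round 3; 5 class(es).
0∈{0}, 2∈{2}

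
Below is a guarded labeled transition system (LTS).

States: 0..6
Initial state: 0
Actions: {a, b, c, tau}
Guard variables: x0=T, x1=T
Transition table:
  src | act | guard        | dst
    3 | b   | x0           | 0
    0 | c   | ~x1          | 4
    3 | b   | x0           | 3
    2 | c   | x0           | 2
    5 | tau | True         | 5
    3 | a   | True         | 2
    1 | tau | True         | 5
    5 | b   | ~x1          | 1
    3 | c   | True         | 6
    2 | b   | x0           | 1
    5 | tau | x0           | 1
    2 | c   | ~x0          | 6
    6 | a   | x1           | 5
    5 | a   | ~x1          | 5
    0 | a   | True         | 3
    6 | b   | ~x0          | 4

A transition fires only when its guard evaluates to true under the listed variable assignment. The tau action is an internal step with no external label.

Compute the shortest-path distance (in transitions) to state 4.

BFS to 4:
  L0 = {0}
  L1 = {3}
  L2 = {2,6}
  L3 = {1,5}
4 never appears.

Answer: UNREACHABLE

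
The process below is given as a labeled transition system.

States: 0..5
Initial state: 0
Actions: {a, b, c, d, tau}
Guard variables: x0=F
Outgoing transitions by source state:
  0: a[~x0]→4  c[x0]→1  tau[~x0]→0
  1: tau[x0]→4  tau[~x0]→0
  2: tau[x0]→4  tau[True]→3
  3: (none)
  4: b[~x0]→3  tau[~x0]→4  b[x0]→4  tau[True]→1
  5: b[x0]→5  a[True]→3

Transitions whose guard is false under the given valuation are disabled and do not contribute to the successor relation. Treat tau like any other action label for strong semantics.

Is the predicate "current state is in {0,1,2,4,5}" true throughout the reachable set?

Answer: INVARIANT VIOLATED at state 3

Analysis:
Inv-set: {0,1,2,4,5}
Reach set: {0,1,3,4}
  0: ok
  1: ok
  3: ✗ unsafe
  4: ok
reach 3 via a·b — violates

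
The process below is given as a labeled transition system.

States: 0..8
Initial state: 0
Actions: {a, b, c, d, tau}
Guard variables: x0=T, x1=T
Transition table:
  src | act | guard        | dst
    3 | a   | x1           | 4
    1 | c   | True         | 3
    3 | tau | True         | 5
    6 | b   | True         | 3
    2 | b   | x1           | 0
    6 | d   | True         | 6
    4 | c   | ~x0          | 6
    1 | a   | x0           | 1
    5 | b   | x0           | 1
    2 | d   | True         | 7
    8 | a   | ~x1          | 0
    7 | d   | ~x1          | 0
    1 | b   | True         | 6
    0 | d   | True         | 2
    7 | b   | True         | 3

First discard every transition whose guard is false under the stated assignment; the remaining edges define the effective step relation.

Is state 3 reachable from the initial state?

After dropping false guards: 12 live edges.
L0 = {0}
L1 = {2}  cumulative {0,2}
L2 = {7}  cumulative {0,2,7}
L3 = {3}  cumulative {0,2,3,7}
L4 = {4,5}  cumulative {0,2,3,4,5,7}
L5 = {1}  cumulative {0,1,2,3,4,5,7}
L6 = {6}  cumulative {0,1,2,3,4,5,6,7}
Reach set: {0,1,2,3,4,5,6,7}
Path to 3: d·d·b

Answer: REACHABLE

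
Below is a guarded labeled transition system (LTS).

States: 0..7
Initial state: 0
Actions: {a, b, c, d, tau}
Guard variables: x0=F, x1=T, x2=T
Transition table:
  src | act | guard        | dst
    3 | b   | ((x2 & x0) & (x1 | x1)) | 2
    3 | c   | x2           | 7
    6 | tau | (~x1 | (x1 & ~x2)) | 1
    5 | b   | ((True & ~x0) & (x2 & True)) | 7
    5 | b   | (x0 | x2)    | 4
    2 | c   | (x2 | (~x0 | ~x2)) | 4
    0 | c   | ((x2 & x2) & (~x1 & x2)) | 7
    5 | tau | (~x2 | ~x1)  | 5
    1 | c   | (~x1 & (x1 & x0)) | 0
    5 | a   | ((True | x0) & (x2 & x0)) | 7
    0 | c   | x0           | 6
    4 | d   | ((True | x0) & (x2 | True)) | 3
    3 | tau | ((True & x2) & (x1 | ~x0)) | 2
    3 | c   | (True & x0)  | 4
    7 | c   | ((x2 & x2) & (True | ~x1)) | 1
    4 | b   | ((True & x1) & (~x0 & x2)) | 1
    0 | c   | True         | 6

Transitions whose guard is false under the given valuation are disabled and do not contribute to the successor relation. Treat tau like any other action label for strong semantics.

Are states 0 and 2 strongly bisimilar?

Compute ~ classes (split until stable):
  round 0: {{0,1,2,3,4,5,6,7}}
  round 1: {{0,2,7},{1,6},{3},{4},{5}}
  round 2: {{0,7},{1,6},{2},{3},{4},{5}}
stable after 3 split(s): 6 block(s)
class of 0: {0,7}; class of 2: {2}

Answer: NOT BISIMILAR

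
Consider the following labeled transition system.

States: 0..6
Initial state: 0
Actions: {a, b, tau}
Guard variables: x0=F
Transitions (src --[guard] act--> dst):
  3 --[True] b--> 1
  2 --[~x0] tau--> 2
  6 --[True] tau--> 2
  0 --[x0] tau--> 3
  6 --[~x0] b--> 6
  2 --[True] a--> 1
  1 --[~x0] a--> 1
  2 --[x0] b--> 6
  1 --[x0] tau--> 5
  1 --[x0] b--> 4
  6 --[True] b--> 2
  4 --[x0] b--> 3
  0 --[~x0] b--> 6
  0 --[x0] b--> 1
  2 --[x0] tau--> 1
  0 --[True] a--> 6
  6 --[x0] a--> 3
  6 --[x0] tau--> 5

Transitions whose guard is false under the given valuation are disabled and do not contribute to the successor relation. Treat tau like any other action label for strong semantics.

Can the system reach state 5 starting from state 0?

Answer: UNREACHABLE

Working:
Guard filter leaves 9 enabled edge(s).
depth 0: {0}
depth 1: {6}  cumulative {0,6}
depth 2: {2}  cumulative {0,2,6}
depth 3: {1}  cumulative {0,1,2,6}
Reachable = {0,1,2,6}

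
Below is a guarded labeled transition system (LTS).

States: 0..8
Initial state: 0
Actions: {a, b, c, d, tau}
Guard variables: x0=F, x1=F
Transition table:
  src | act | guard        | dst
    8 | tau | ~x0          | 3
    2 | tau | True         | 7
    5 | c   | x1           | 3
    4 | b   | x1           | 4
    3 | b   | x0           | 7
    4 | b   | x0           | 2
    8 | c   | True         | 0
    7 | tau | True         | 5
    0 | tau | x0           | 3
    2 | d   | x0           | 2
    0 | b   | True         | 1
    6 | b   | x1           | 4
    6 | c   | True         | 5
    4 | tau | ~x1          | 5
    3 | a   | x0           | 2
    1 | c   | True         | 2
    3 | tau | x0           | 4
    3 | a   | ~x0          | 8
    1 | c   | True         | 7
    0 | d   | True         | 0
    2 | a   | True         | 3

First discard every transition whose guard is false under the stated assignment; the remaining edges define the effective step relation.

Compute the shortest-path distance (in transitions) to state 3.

Breadth-first toward 3:
  depth 0: {0}
  depth 1: {1}
  depth 2: {2,7}
  depth 3: {3,5}
first hit 3 at d=3 via b·c·a

Answer: 3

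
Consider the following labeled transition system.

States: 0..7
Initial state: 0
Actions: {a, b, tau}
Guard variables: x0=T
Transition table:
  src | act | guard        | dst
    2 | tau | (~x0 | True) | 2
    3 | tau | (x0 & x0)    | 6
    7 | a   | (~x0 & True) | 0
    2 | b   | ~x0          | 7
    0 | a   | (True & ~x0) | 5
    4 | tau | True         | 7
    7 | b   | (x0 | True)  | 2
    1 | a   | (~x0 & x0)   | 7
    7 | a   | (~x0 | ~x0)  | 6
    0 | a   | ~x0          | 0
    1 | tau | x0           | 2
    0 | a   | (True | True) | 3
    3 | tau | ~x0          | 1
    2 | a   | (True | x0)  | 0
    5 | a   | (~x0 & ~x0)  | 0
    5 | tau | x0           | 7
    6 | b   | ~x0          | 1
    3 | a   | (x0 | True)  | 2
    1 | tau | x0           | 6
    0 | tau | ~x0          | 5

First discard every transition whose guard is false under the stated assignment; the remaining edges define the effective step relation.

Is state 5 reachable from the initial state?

Answer: UNREACHABLE

Working:
Guard filter leaves 10 enabled edge(s).
L0 = {0}
L1 = {3}  now seen {0,3}
L2 = {2,6}  now seen {0,2,3,6}
Reachable = {0,2,3,6}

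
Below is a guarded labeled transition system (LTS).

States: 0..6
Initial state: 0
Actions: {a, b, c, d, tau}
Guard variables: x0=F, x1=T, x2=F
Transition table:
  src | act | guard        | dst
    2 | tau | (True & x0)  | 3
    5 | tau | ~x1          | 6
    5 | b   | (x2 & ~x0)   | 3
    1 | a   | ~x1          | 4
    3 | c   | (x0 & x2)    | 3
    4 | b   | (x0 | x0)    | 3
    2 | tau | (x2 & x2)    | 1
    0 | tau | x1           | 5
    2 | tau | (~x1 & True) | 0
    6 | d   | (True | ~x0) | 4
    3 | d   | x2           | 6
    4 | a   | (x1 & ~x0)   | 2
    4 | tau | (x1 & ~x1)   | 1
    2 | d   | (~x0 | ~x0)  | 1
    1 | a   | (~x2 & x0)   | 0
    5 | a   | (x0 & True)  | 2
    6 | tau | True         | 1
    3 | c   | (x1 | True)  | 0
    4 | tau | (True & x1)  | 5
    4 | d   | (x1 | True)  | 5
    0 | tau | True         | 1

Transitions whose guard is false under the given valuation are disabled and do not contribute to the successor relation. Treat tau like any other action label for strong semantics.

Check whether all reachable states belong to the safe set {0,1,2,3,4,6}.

Answer: INVARIANT VIOLATED at state 5

Trace:
Allowed set {0,1,2,3,4,6}
Reach set: {0,1,5}
  0: safe
  1: safe
  5: VIOLATES
reach 5 via tau — violates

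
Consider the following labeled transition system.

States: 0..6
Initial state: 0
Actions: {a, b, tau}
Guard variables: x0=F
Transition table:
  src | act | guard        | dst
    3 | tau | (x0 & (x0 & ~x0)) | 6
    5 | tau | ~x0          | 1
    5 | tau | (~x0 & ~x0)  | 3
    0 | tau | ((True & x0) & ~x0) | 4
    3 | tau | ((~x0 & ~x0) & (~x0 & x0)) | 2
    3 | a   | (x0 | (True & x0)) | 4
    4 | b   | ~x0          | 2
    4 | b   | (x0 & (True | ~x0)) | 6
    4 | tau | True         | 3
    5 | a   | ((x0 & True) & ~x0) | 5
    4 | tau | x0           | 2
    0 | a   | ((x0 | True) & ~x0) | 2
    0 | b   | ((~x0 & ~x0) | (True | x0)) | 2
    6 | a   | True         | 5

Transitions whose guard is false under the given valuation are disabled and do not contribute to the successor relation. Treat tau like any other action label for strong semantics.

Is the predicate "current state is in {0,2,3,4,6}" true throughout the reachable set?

Inv-set: {0,2,3,4,6}
R = {0,2}
  0: ok
  2: ok

Answer: INVARIANT HOLDS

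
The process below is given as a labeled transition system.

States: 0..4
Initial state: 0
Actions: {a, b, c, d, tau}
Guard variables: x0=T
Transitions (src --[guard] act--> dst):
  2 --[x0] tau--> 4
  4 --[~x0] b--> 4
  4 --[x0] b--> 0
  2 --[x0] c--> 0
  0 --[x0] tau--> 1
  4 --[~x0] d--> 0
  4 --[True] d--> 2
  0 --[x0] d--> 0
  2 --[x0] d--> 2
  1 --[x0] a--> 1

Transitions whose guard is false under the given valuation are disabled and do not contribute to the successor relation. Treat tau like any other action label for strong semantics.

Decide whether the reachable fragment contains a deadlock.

Reach set: {0,1}
  0: d→0  tau→1  [deg 2]
  1: a→1  [deg 1]

Answer: DEADLOCK-FREE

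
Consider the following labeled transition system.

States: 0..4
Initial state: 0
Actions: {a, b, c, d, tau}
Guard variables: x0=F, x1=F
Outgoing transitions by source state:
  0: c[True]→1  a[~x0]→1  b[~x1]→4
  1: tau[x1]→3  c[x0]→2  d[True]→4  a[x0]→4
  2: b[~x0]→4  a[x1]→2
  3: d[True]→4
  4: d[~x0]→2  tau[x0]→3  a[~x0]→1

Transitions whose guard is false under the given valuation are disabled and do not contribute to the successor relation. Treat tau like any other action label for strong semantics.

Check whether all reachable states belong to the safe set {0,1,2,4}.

Allowed set {0,1,2,4}
R = {0,1,2,4}
  0: ok
  1: ok
  2: ok
  4: ok

Answer: INVARIANT HOLDS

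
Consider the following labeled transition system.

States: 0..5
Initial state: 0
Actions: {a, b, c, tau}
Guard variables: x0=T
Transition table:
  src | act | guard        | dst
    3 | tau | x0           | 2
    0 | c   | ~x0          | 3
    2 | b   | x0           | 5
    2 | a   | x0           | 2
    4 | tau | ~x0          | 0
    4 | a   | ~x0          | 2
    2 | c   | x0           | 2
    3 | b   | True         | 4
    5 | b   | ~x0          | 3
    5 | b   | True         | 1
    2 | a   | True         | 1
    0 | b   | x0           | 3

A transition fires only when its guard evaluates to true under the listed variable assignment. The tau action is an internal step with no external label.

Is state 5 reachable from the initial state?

After dropping false guards: 8 live edges.
Layer 0: {0}
Layer 1: {3}  total {0,3}
Layer 2: {2,4}  total {0,2,3,4}
Layer 3: {1,5}  total {0,1,2,3,4,5}
R = {0,1,2,3,4,5}
trace reaching 5: b·tau·b

Answer: REACHABLE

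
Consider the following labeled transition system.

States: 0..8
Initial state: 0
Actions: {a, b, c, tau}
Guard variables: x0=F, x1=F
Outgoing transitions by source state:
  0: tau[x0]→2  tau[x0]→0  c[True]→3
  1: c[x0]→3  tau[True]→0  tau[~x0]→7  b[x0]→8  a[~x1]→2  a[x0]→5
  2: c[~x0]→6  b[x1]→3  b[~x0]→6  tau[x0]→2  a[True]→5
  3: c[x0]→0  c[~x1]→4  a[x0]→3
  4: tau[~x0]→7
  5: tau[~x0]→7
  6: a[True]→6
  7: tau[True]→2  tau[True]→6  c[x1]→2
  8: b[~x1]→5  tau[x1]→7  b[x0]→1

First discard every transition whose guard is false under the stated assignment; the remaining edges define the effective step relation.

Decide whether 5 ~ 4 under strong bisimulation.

Compute ~ classes (split until stable):
  π0 = {{0,1,2,3,4,5,6,7,8}}
  π1 = {{0,3},{1},{2},{4,5,7},{6},{8}}
  π2 = {{0},{1},{2},{3},{4,5},{6},{7},{8}}
stable after 3 split(s): 8 block(s)
[5]={4,5}  [4]={4,5}

Answer: BISIMILAR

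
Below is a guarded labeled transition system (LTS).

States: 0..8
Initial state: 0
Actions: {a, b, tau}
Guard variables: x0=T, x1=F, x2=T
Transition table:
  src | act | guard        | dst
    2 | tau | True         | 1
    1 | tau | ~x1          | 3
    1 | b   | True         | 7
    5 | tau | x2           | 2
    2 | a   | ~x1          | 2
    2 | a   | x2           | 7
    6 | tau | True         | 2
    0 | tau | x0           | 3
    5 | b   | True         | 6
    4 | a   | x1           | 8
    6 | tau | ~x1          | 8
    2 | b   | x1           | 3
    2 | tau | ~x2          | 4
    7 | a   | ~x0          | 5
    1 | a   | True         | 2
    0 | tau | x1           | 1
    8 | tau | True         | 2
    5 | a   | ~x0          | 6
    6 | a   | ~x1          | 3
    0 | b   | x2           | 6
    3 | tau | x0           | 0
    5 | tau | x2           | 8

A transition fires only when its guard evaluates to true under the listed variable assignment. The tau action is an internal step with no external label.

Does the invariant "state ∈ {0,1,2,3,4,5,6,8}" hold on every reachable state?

Safe = {0,1,2,3,4,5,6,8}
Reach set: {0,1,2,3,6,7,8}
  0: ok
  1: ok
  2: ok
  3: ok
  6: ok
  7: ✗ unsafe
  8: ok
witness against invariant: b·tau·a → 7

Answer: INVARIANT VIOLATED at state 7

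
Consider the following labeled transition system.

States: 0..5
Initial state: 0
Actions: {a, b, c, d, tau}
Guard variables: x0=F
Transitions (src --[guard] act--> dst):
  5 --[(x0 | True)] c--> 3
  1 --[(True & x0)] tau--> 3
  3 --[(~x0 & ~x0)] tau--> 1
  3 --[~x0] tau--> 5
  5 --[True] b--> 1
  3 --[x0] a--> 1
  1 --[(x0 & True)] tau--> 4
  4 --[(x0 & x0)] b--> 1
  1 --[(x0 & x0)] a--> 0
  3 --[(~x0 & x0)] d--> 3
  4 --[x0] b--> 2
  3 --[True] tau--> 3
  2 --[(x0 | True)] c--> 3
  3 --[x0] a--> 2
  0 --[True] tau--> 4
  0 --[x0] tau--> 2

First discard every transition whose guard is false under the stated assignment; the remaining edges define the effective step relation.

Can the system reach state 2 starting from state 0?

Answer: UNREACHABLE

Analysis:
After dropping false guards: 7 live edges.
Layer 0: {0}
Layer 1: {4}  cumulative {0,4}
R = {0,4}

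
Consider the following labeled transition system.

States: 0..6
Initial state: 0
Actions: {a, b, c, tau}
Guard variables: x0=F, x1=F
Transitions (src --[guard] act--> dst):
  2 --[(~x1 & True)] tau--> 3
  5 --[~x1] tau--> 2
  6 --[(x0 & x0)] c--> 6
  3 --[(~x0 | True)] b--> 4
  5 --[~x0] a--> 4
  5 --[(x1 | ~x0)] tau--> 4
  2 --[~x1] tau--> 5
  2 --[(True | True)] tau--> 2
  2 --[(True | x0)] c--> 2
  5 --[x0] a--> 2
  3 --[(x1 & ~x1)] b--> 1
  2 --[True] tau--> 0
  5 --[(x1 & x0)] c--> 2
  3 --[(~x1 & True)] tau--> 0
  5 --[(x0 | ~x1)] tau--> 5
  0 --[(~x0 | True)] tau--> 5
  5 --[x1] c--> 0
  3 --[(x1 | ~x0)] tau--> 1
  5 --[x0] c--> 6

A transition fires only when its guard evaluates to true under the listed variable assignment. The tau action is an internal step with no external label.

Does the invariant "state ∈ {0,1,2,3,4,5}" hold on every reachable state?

Inv-set: {0,1,2,3,4,5}
Reachable = {0,1,2,3,4,5}
  0: safe
  1: safe
  2: safe
  3: safe
  4: safe
  5: safe

Answer: INVARIANT HOLDS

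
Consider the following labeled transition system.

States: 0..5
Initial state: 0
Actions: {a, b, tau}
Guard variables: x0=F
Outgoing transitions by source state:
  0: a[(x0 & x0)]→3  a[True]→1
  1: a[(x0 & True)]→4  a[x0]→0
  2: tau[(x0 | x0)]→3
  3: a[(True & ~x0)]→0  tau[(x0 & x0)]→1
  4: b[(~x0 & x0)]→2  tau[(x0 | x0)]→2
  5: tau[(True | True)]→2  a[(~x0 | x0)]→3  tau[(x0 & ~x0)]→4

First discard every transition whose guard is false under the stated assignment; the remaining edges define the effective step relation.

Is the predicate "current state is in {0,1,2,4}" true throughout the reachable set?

Allowed set {0,1,2,4}
R = {0,1}
  0: ✓
  1: ✓

Answer: INVARIANT HOLDS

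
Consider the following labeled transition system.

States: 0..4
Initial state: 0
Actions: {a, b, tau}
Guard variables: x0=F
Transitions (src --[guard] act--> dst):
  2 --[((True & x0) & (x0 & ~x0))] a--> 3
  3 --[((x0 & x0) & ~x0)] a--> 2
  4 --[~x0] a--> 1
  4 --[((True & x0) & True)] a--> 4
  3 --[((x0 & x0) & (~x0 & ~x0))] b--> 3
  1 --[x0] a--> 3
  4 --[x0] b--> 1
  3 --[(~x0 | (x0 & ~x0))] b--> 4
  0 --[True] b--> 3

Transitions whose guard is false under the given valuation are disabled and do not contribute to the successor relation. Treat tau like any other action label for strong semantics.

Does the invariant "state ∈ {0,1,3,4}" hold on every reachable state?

Safe = {0,1,3,4}
R = {0,1,3,4}
  0: ok
  1: ok
  3: ok
  4: ok

Answer: INVARIANT HOLDS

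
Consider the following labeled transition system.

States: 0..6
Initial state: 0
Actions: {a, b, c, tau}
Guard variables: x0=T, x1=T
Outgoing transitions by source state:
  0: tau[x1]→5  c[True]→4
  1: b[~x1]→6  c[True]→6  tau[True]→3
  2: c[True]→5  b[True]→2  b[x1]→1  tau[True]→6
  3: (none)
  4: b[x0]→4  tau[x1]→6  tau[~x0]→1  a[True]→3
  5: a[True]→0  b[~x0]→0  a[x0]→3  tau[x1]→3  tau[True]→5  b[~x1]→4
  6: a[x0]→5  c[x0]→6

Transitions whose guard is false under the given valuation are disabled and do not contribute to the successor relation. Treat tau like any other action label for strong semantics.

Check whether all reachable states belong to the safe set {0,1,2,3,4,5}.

Inv-set: {0,1,2,3,4,5}
R = {0,3,4,5,6}
  0: ✓
  3: ✓
  4: ✓
  5: ✓
  6: outside
counterexample path to 6: c·tau

Answer: INVARIANT VIOLATED at state 6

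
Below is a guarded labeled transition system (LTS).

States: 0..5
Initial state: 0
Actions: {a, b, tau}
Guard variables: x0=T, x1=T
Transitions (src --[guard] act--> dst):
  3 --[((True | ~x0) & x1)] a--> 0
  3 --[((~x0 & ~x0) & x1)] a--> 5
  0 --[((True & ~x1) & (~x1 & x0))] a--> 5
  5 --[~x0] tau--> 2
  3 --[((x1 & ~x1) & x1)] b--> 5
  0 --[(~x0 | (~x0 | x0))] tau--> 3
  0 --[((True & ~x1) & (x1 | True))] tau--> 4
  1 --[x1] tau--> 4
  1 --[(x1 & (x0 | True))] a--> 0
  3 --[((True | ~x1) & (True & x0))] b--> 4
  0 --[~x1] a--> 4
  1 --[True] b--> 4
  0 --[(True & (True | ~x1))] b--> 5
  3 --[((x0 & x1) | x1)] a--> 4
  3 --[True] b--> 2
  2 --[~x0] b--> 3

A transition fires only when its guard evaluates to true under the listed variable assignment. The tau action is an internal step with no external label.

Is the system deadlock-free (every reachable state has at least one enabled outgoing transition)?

Reach set: {0,2,3,4,5}
  0: b→5  tau→3  [deg 2]
  2: ∅  [no exit]
  3: a→0  a→4  b→2  b→4  [deg 4]
  4: ∅  [no exit]
  5: ∅  [no exit]
Path to 2: tau·b

Answer: DEADLOCK at state 2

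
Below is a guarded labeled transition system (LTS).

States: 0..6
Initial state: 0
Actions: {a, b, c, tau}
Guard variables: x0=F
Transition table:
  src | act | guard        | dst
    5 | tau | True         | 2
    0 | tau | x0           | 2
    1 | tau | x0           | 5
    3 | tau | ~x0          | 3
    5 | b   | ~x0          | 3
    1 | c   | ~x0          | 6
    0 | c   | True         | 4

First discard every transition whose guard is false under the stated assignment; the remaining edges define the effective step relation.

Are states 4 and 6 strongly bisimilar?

Compute ~ classes (split until stable):
  P[0] = {{0,1,2,3,4,5,6}}
  P[1] = {{0,1},{2,4,6},{3},{5}}
4 equivalence class(es) (converged in 2)
[4]={2,4,6}  [6]={2,4,6}

Answer: BISIMILAR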